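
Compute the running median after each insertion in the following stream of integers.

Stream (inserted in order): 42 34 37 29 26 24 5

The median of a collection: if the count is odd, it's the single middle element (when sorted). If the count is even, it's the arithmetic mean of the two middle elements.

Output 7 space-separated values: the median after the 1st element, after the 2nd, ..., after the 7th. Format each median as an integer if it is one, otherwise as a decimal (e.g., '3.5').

Answer: 42 38 37 35.5 34 31.5 29

Derivation:
Step 1: insert 42 -> lo=[42] (size 1, max 42) hi=[] (size 0) -> median=42
Step 2: insert 34 -> lo=[34] (size 1, max 34) hi=[42] (size 1, min 42) -> median=38
Step 3: insert 37 -> lo=[34, 37] (size 2, max 37) hi=[42] (size 1, min 42) -> median=37
Step 4: insert 29 -> lo=[29, 34] (size 2, max 34) hi=[37, 42] (size 2, min 37) -> median=35.5
Step 5: insert 26 -> lo=[26, 29, 34] (size 3, max 34) hi=[37, 42] (size 2, min 37) -> median=34
Step 6: insert 24 -> lo=[24, 26, 29] (size 3, max 29) hi=[34, 37, 42] (size 3, min 34) -> median=31.5
Step 7: insert 5 -> lo=[5, 24, 26, 29] (size 4, max 29) hi=[34, 37, 42] (size 3, min 34) -> median=29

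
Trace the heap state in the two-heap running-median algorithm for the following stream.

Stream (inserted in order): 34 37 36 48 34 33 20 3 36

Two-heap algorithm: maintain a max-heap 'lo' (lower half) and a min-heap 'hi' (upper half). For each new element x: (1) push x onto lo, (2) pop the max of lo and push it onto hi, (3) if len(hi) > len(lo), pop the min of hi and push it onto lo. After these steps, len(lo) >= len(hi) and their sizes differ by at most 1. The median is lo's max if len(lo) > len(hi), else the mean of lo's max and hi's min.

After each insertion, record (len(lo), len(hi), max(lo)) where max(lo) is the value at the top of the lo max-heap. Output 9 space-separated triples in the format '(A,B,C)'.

Step 1: insert 34 -> lo=[34] hi=[] -> (len(lo)=1, len(hi)=0, max(lo)=34)
Step 2: insert 37 -> lo=[34] hi=[37] -> (len(lo)=1, len(hi)=1, max(lo)=34)
Step 3: insert 36 -> lo=[34, 36] hi=[37] -> (len(lo)=2, len(hi)=1, max(lo)=36)
Step 4: insert 48 -> lo=[34, 36] hi=[37, 48] -> (len(lo)=2, len(hi)=2, max(lo)=36)
Step 5: insert 34 -> lo=[34, 34, 36] hi=[37, 48] -> (len(lo)=3, len(hi)=2, max(lo)=36)
Step 6: insert 33 -> lo=[33, 34, 34] hi=[36, 37, 48] -> (len(lo)=3, len(hi)=3, max(lo)=34)
Step 7: insert 20 -> lo=[20, 33, 34, 34] hi=[36, 37, 48] -> (len(lo)=4, len(hi)=3, max(lo)=34)
Step 8: insert 3 -> lo=[3, 20, 33, 34] hi=[34, 36, 37, 48] -> (len(lo)=4, len(hi)=4, max(lo)=34)
Step 9: insert 36 -> lo=[3, 20, 33, 34, 34] hi=[36, 36, 37, 48] -> (len(lo)=5, len(hi)=4, max(lo)=34)

Answer: (1,0,34) (1,1,34) (2,1,36) (2,2,36) (3,2,36) (3,3,34) (4,3,34) (4,4,34) (5,4,34)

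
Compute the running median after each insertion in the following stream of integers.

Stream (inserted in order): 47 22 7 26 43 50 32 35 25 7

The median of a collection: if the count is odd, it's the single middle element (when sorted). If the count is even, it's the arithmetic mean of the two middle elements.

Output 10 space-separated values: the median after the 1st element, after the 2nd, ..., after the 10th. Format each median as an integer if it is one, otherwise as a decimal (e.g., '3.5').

Answer: 47 34.5 22 24 26 34.5 32 33.5 32 29

Derivation:
Step 1: insert 47 -> lo=[47] (size 1, max 47) hi=[] (size 0) -> median=47
Step 2: insert 22 -> lo=[22] (size 1, max 22) hi=[47] (size 1, min 47) -> median=34.5
Step 3: insert 7 -> lo=[7, 22] (size 2, max 22) hi=[47] (size 1, min 47) -> median=22
Step 4: insert 26 -> lo=[7, 22] (size 2, max 22) hi=[26, 47] (size 2, min 26) -> median=24
Step 5: insert 43 -> lo=[7, 22, 26] (size 3, max 26) hi=[43, 47] (size 2, min 43) -> median=26
Step 6: insert 50 -> lo=[7, 22, 26] (size 3, max 26) hi=[43, 47, 50] (size 3, min 43) -> median=34.5
Step 7: insert 32 -> lo=[7, 22, 26, 32] (size 4, max 32) hi=[43, 47, 50] (size 3, min 43) -> median=32
Step 8: insert 35 -> lo=[7, 22, 26, 32] (size 4, max 32) hi=[35, 43, 47, 50] (size 4, min 35) -> median=33.5
Step 9: insert 25 -> lo=[7, 22, 25, 26, 32] (size 5, max 32) hi=[35, 43, 47, 50] (size 4, min 35) -> median=32
Step 10: insert 7 -> lo=[7, 7, 22, 25, 26] (size 5, max 26) hi=[32, 35, 43, 47, 50] (size 5, min 32) -> median=29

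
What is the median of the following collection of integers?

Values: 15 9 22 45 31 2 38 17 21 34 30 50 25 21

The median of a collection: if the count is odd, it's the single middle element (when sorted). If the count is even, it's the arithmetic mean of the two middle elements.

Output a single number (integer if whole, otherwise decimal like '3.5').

Answer: 23.5

Derivation:
Step 1: insert 15 -> lo=[15] (size 1, max 15) hi=[] (size 0) -> median=15
Step 2: insert 9 -> lo=[9] (size 1, max 9) hi=[15] (size 1, min 15) -> median=12
Step 3: insert 22 -> lo=[9, 15] (size 2, max 15) hi=[22] (size 1, min 22) -> median=15
Step 4: insert 45 -> lo=[9, 15] (size 2, max 15) hi=[22, 45] (size 2, min 22) -> median=18.5
Step 5: insert 31 -> lo=[9, 15, 22] (size 3, max 22) hi=[31, 45] (size 2, min 31) -> median=22
Step 6: insert 2 -> lo=[2, 9, 15] (size 3, max 15) hi=[22, 31, 45] (size 3, min 22) -> median=18.5
Step 7: insert 38 -> lo=[2, 9, 15, 22] (size 4, max 22) hi=[31, 38, 45] (size 3, min 31) -> median=22
Step 8: insert 17 -> lo=[2, 9, 15, 17] (size 4, max 17) hi=[22, 31, 38, 45] (size 4, min 22) -> median=19.5
Step 9: insert 21 -> lo=[2, 9, 15, 17, 21] (size 5, max 21) hi=[22, 31, 38, 45] (size 4, min 22) -> median=21
Step 10: insert 34 -> lo=[2, 9, 15, 17, 21] (size 5, max 21) hi=[22, 31, 34, 38, 45] (size 5, min 22) -> median=21.5
Step 11: insert 30 -> lo=[2, 9, 15, 17, 21, 22] (size 6, max 22) hi=[30, 31, 34, 38, 45] (size 5, min 30) -> median=22
Step 12: insert 50 -> lo=[2, 9, 15, 17, 21, 22] (size 6, max 22) hi=[30, 31, 34, 38, 45, 50] (size 6, min 30) -> median=26
Step 13: insert 25 -> lo=[2, 9, 15, 17, 21, 22, 25] (size 7, max 25) hi=[30, 31, 34, 38, 45, 50] (size 6, min 30) -> median=25
Step 14: insert 21 -> lo=[2, 9, 15, 17, 21, 21, 22] (size 7, max 22) hi=[25, 30, 31, 34, 38, 45, 50] (size 7, min 25) -> median=23.5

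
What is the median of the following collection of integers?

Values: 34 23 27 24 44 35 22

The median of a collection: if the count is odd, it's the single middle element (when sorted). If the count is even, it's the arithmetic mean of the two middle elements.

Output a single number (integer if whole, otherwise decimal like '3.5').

Step 1: insert 34 -> lo=[34] (size 1, max 34) hi=[] (size 0) -> median=34
Step 2: insert 23 -> lo=[23] (size 1, max 23) hi=[34] (size 1, min 34) -> median=28.5
Step 3: insert 27 -> lo=[23, 27] (size 2, max 27) hi=[34] (size 1, min 34) -> median=27
Step 4: insert 24 -> lo=[23, 24] (size 2, max 24) hi=[27, 34] (size 2, min 27) -> median=25.5
Step 5: insert 44 -> lo=[23, 24, 27] (size 3, max 27) hi=[34, 44] (size 2, min 34) -> median=27
Step 6: insert 35 -> lo=[23, 24, 27] (size 3, max 27) hi=[34, 35, 44] (size 3, min 34) -> median=30.5
Step 7: insert 22 -> lo=[22, 23, 24, 27] (size 4, max 27) hi=[34, 35, 44] (size 3, min 34) -> median=27

Answer: 27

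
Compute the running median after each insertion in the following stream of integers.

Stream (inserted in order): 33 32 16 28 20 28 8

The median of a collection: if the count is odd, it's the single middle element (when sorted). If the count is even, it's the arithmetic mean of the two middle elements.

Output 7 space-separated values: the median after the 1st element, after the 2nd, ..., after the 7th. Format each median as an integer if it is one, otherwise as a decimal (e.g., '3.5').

Step 1: insert 33 -> lo=[33] (size 1, max 33) hi=[] (size 0) -> median=33
Step 2: insert 32 -> lo=[32] (size 1, max 32) hi=[33] (size 1, min 33) -> median=32.5
Step 3: insert 16 -> lo=[16, 32] (size 2, max 32) hi=[33] (size 1, min 33) -> median=32
Step 4: insert 28 -> lo=[16, 28] (size 2, max 28) hi=[32, 33] (size 2, min 32) -> median=30
Step 5: insert 20 -> lo=[16, 20, 28] (size 3, max 28) hi=[32, 33] (size 2, min 32) -> median=28
Step 6: insert 28 -> lo=[16, 20, 28] (size 3, max 28) hi=[28, 32, 33] (size 3, min 28) -> median=28
Step 7: insert 8 -> lo=[8, 16, 20, 28] (size 4, max 28) hi=[28, 32, 33] (size 3, min 28) -> median=28

Answer: 33 32.5 32 30 28 28 28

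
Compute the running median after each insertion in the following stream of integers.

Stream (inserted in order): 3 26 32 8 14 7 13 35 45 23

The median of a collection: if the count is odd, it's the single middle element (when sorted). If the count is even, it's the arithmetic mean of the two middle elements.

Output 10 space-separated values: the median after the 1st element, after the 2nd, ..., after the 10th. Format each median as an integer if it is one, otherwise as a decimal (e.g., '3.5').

Step 1: insert 3 -> lo=[3] (size 1, max 3) hi=[] (size 0) -> median=3
Step 2: insert 26 -> lo=[3] (size 1, max 3) hi=[26] (size 1, min 26) -> median=14.5
Step 3: insert 32 -> lo=[3, 26] (size 2, max 26) hi=[32] (size 1, min 32) -> median=26
Step 4: insert 8 -> lo=[3, 8] (size 2, max 8) hi=[26, 32] (size 2, min 26) -> median=17
Step 5: insert 14 -> lo=[3, 8, 14] (size 3, max 14) hi=[26, 32] (size 2, min 26) -> median=14
Step 6: insert 7 -> lo=[3, 7, 8] (size 3, max 8) hi=[14, 26, 32] (size 3, min 14) -> median=11
Step 7: insert 13 -> lo=[3, 7, 8, 13] (size 4, max 13) hi=[14, 26, 32] (size 3, min 14) -> median=13
Step 8: insert 35 -> lo=[3, 7, 8, 13] (size 4, max 13) hi=[14, 26, 32, 35] (size 4, min 14) -> median=13.5
Step 9: insert 45 -> lo=[3, 7, 8, 13, 14] (size 5, max 14) hi=[26, 32, 35, 45] (size 4, min 26) -> median=14
Step 10: insert 23 -> lo=[3, 7, 8, 13, 14] (size 5, max 14) hi=[23, 26, 32, 35, 45] (size 5, min 23) -> median=18.5

Answer: 3 14.5 26 17 14 11 13 13.5 14 18.5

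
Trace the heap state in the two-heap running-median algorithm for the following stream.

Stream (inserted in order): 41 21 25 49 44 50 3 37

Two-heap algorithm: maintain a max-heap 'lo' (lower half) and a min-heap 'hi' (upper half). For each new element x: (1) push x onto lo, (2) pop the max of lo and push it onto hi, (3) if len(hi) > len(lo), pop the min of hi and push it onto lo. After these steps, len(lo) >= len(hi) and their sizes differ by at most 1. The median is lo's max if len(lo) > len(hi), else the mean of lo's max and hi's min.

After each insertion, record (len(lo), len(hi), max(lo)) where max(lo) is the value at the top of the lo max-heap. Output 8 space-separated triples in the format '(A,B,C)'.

Step 1: insert 41 -> lo=[41] hi=[] -> (len(lo)=1, len(hi)=0, max(lo)=41)
Step 2: insert 21 -> lo=[21] hi=[41] -> (len(lo)=1, len(hi)=1, max(lo)=21)
Step 3: insert 25 -> lo=[21, 25] hi=[41] -> (len(lo)=2, len(hi)=1, max(lo)=25)
Step 4: insert 49 -> lo=[21, 25] hi=[41, 49] -> (len(lo)=2, len(hi)=2, max(lo)=25)
Step 5: insert 44 -> lo=[21, 25, 41] hi=[44, 49] -> (len(lo)=3, len(hi)=2, max(lo)=41)
Step 6: insert 50 -> lo=[21, 25, 41] hi=[44, 49, 50] -> (len(lo)=3, len(hi)=3, max(lo)=41)
Step 7: insert 3 -> lo=[3, 21, 25, 41] hi=[44, 49, 50] -> (len(lo)=4, len(hi)=3, max(lo)=41)
Step 8: insert 37 -> lo=[3, 21, 25, 37] hi=[41, 44, 49, 50] -> (len(lo)=4, len(hi)=4, max(lo)=37)

Answer: (1,0,41) (1,1,21) (2,1,25) (2,2,25) (3,2,41) (3,3,41) (4,3,41) (4,4,37)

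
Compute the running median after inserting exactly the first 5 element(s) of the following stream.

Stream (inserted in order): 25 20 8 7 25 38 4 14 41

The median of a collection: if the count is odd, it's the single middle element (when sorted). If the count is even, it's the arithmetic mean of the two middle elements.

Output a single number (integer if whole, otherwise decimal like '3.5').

Step 1: insert 25 -> lo=[25] (size 1, max 25) hi=[] (size 0) -> median=25
Step 2: insert 20 -> lo=[20] (size 1, max 20) hi=[25] (size 1, min 25) -> median=22.5
Step 3: insert 8 -> lo=[8, 20] (size 2, max 20) hi=[25] (size 1, min 25) -> median=20
Step 4: insert 7 -> lo=[7, 8] (size 2, max 8) hi=[20, 25] (size 2, min 20) -> median=14
Step 5: insert 25 -> lo=[7, 8, 20] (size 3, max 20) hi=[25, 25] (size 2, min 25) -> median=20

Answer: 20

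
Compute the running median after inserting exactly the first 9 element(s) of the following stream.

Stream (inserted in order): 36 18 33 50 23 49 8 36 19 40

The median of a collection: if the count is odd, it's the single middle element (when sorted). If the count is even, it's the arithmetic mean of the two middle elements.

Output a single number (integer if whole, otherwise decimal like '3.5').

Answer: 33

Derivation:
Step 1: insert 36 -> lo=[36] (size 1, max 36) hi=[] (size 0) -> median=36
Step 2: insert 18 -> lo=[18] (size 1, max 18) hi=[36] (size 1, min 36) -> median=27
Step 3: insert 33 -> lo=[18, 33] (size 2, max 33) hi=[36] (size 1, min 36) -> median=33
Step 4: insert 50 -> lo=[18, 33] (size 2, max 33) hi=[36, 50] (size 2, min 36) -> median=34.5
Step 5: insert 23 -> lo=[18, 23, 33] (size 3, max 33) hi=[36, 50] (size 2, min 36) -> median=33
Step 6: insert 49 -> lo=[18, 23, 33] (size 3, max 33) hi=[36, 49, 50] (size 3, min 36) -> median=34.5
Step 7: insert 8 -> lo=[8, 18, 23, 33] (size 4, max 33) hi=[36, 49, 50] (size 3, min 36) -> median=33
Step 8: insert 36 -> lo=[8, 18, 23, 33] (size 4, max 33) hi=[36, 36, 49, 50] (size 4, min 36) -> median=34.5
Step 9: insert 19 -> lo=[8, 18, 19, 23, 33] (size 5, max 33) hi=[36, 36, 49, 50] (size 4, min 36) -> median=33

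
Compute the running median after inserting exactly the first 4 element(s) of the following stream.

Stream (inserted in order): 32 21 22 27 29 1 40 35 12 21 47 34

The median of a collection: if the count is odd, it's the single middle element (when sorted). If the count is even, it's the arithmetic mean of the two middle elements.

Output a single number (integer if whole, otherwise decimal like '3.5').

Answer: 24.5

Derivation:
Step 1: insert 32 -> lo=[32] (size 1, max 32) hi=[] (size 0) -> median=32
Step 2: insert 21 -> lo=[21] (size 1, max 21) hi=[32] (size 1, min 32) -> median=26.5
Step 3: insert 22 -> lo=[21, 22] (size 2, max 22) hi=[32] (size 1, min 32) -> median=22
Step 4: insert 27 -> lo=[21, 22] (size 2, max 22) hi=[27, 32] (size 2, min 27) -> median=24.5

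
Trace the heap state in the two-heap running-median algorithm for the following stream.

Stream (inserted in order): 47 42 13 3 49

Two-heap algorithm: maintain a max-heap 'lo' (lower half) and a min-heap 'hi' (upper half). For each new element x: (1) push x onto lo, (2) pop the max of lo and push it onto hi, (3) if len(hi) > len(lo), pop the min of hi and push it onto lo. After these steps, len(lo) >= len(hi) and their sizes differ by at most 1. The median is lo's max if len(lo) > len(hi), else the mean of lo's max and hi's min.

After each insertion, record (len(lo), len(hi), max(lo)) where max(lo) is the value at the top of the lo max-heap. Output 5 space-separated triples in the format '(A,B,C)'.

Step 1: insert 47 -> lo=[47] hi=[] -> (len(lo)=1, len(hi)=0, max(lo)=47)
Step 2: insert 42 -> lo=[42] hi=[47] -> (len(lo)=1, len(hi)=1, max(lo)=42)
Step 3: insert 13 -> lo=[13, 42] hi=[47] -> (len(lo)=2, len(hi)=1, max(lo)=42)
Step 4: insert 3 -> lo=[3, 13] hi=[42, 47] -> (len(lo)=2, len(hi)=2, max(lo)=13)
Step 5: insert 49 -> lo=[3, 13, 42] hi=[47, 49] -> (len(lo)=3, len(hi)=2, max(lo)=42)

Answer: (1,0,47) (1,1,42) (2,1,42) (2,2,13) (3,2,42)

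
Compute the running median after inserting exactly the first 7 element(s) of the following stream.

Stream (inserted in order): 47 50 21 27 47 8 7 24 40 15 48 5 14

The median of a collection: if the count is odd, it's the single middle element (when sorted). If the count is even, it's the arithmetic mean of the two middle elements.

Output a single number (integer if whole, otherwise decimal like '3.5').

Answer: 27

Derivation:
Step 1: insert 47 -> lo=[47] (size 1, max 47) hi=[] (size 0) -> median=47
Step 2: insert 50 -> lo=[47] (size 1, max 47) hi=[50] (size 1, min 50) -> median=48.5
Step 3: insert 21 -> lo=[21, 47] (size 2, max 47) hi=[50] (size 1, min 50) -> median=47
Step 4: insert 27 -> lo=[21, 27] (size 2, max 27) hi=[47, 50] (size 2, min 47) -> median=37
Step 5: insert 47 -> lo=[21, 27, 47] (size 3, max 47) hi=[47, 50] (size 2, min 47) -> median=47
Step 6: insert 8 -> lo=[8, 21, 27] (size 3, max 27) hi=[47, 47, 50] (size 3, min 47) -> median=37
Step 7: insert 7 -> lo=[7, 8, 21, 27] (size 4, max 27) hi=[47, 47, 50] (size 3, min 47) -> median=27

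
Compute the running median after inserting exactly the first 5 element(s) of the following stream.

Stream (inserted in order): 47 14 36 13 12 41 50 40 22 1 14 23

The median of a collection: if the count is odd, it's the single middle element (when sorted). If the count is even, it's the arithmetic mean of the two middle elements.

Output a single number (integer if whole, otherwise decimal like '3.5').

Step 1: insert 47 -> lo=[47] (size 1, max 47) hi=[] (size 0) -> median=47
Step 2: insert 14 -> lo=[14] (size 1, max 14) hi=[47] (size 1, min 47) -> median=30.5
Step 3: insert 36 -> lo=[14, 36] (size 2, max 36) hi=[47] (size 1, min 47) -> median=36
Step 4: insert 13 -> lo=[13, 14] (size 2, max 14) hi=[36, 47] (size 2, min 36) -> median=25
Step 5: insert 12 -> lo=[12, 13, 14] (size 3, max 14) hi=[36, 47] (size 2, min 36) -> median=14

Answer: 14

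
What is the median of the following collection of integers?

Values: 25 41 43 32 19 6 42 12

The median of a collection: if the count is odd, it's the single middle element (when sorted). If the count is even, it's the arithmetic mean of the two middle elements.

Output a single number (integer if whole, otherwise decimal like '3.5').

Answer: 28.5

Derivation:
Step 1: insert 25 -> lo=[25] (size 1, max 25) hi=[] (size 0) -> median=25
Step 2: insert 41 -> lo=[25] (size 1, max 25) hi=[41] (size 1, min 41) -> median=33
Step 3: insert 43 -> lo=[25, 41] (size 2, max 41) hi=[43] (size 1, min 43) -> median=41
Step 4: insert 32 -> lo=[25, 32] (size 2, max 32) hi=[41, 43] (size 2, min 41) -> median=36.5
Step 5: insert 19 -> lo=[19, 25, 32] (size 3, max 32) hi=[41, 43] (size 2, min 41) -> median=32
Step 6: insert 6 -> lo=[6, 19, 25] (size 3, max 25) hi=[32, 41, 43] (size 3, min 32) -> median=28.5
Step 7: insert 42 -> lo=[6, 19, 25, 32] (size 4, max 32) hi=[41, 42, 43] (size 3, min 41) -> median=32
Step 8: insert 12 -> lo=[6, 12, 19, 25] (size 4, max 25) hi=[32, 41, 42, 43] (size 4, min 32) -> median=28.5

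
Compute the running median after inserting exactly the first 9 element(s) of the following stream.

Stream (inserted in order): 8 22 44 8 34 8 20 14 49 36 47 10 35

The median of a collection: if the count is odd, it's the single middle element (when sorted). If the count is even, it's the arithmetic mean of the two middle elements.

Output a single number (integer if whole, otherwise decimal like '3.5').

Answer: 20

Derivation:
Step 1: insert 8 -> lo=[8] (size 1, max 8) hi=[] (size 0) -> median=8
Step 2: insert 22 -> lo=[8] (size 1, max 8) hi=[22] (size 1, min 22) -> median=15
Step 3: insert 44 -> lo=[8, 22] (size 2, max 22) hi=[44] (size 1, min 44) -> median=22
Step 4: insert 8 -> lo=[8, 8] (size 2, max 8) hi=[22, 44] (size 2, min 22) -> median=15
Step 5: insert 34 -> lo=[8, 8, 22] (size 3, max 22) hi=[34, 44] (size 2, min 34) -> median=22
Step 6: insert 8 -> lo=[8, 8, 8] (size 3, max 8) hi=[22, 34, 44] (size 3, min 22) -> median=15
Step 7: insert 20 -> lo=[8, 8, 8, 20] (size 4, max 20) hi=[22, 34, 44] (size 3, min 22) -> median=20
Step 8: insert 14 -> lo=[8, 8, 8, 14] (size 4, max 14) hi=[20, 22, 34, 44] (size 4, min 20) -> median=17
Step 9: insert 49 -> lo=[8, 8, 8, 14, 20] (size 5, max 20) hi=[22, 34, 44, 49] (size 4, min 22) -> median=20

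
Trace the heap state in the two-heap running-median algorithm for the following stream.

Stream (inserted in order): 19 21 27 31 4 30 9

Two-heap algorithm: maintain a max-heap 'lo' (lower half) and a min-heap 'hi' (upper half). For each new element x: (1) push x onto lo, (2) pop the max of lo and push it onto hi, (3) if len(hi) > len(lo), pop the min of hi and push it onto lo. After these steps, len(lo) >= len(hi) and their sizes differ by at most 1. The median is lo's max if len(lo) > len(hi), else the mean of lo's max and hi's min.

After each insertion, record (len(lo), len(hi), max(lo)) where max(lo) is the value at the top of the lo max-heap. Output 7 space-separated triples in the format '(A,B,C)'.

Step 1: insert 19 -> lo=[19] hi=[] -> (len(lo)=1, len(hi)=0, max(lo)=19)
Step 2: insert 21 -> lo=[19] hi=[21] -> (len(lo)=1, len(hi)=1, max(lo)=19)
Step 3: insert 27 -> lo=[19, 21] hi=[27] -> (len(lo)=2, len(hi)=1, max(lo)=21)
Step 4: insert 31 -> lo=[19, 21] hi=[27, 31] -> (len(lo)=2, len(hi)=2, max(lo)=21)
Step 5: insert 4 -> lo=[4, 19, 21] hi=[27, 31] -> (len(lo)=3, len(hi)=2, max(lo)=21)
Step 6: insert 30 -> lo=[4, 19, 21] hi=[27, 30, 31] -> (len(lo)=3, len(hi)=3, max(lo)=21)
Step 7: insert 9 -> lo=[4, 9, 19, 21] hi=[27, 30, 31] -> (len(lo)=4, len(hi)=3, max(lo)=21)

Answer: (1,0,19) (1,1,19) (2,1,21) (2,2,21) (3,2,21) (3,3,21) (4,3,21)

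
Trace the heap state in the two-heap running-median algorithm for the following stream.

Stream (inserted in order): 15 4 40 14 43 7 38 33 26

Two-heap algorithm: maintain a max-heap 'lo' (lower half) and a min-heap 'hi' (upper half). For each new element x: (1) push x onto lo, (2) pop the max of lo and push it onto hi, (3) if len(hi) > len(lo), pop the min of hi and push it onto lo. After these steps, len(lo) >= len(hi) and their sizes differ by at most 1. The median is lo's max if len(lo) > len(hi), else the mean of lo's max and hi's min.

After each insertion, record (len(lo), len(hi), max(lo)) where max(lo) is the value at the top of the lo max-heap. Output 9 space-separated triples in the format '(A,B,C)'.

Answer: (1,0,15) (1,1,4) (2,1,15) (2,2,14) (3,2,15) (3,3,14) (4,3,15) (4,4,15) (5,4,26)

Derivation:
Step 1: insert 15 -> lo=[15] hi=[] -> (len(lo)=1, len(hi)=0, max(lo)=15)
Step 2: insert 4 -> lo=[4] hi=[15] -> (len(lo)=1, len(hi)=1, max(lo)=4)
Step 3: insert 40 -> lo=[4, 15] hi=[40] -> (len(lo)=2, len(hi)=1, max(lo)=15)
Step 4: insert 14 -> lo=[4, 14] hi=[15, 40] -> (len(lo)=2, len(hi)=2, max(lo)=14)
Step 5: insert 43 -> lo=[4, 14, 15] hi=[40, 43] -> (len(lo)=3, len(hi)=2, max(lo)=15)
Step 6: insert 7 -> lo=[4, 7, 14] hi=[15, 40, 43] -> (len(lo)=3, len(hi)=3, max(lo)=14)
Step 7: insert 38 -> lo=[4, 7, 14, 15] hi=[38, 40, 43] -> (len(lo)=4, len(hi)=3, max(lo)=15)
Step 8: insert 33 -> lo=[4, 7, 14, 15] hi=[33, 38, 40, 43] -> (len(lo)=4, len(hi)=4, max(lo)=15)
Step 9: insert 26 -> lo=[4, 7, 14, 15, 26] hi=[33, 38, 40, 43] -> (len(lo)=5, len(hi)=4, max(lo)=26)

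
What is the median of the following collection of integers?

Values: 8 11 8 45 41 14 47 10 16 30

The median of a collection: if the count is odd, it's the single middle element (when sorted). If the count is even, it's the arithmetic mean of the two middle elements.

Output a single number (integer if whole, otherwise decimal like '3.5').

Step 1: insert 8 -> lo=[8] (size 1, max 8) hi=[] (size 0) -> median=8
Step 2: insert 11 -> lo=[8] (size 1, max 8) hi=[11] (size 1, min 11) -> median=9.5
Step 3: insert 8 -> lo=[8, 8] (size 2, max 8) hi=[11] (size 1, min 11) -> median=8
Step 4: insert 45 -> lo=[8, 8] (size 2, max 8) hi=[11, 45] (size 2, min 11) -> median=9.5
Step 5: insert 41 -> lo=[8, 8, 11] (size 3, max 11) hi=[41, 45] (size 2, min 41) -> median=11
Step 6: insert 14 -> lo=[8, 8, 11] (size 3, max 11) hi=[14, 41, 45] (size 3, min 14) -> median=12.5
Step 7: insert 47 -> lo=[8, 8, 11, 14] (size 4, max 14) hi=[41, 45, 47] (size 3, min 41) -> median=14
Step 8: insert 10 -> lo=[8, 8, 10, 11] (size 4, max 11) hi=[14, 41, 45, 47] (size 4, min 14) -> median=12.5
Step 9: insert 16 -> lo=[8, 8, 10, 11, 14] (size 5, max 14) hi=[16, 41, 45, 47] (size 4, min 16) -> median=14
Step 10: insert 30 -> lo=[8, 8, 10, 11, 14] (size 5, max 14) hi=[16, 30, 41, 45, 47] (size 5, min 16) -> median=15

Answer: 15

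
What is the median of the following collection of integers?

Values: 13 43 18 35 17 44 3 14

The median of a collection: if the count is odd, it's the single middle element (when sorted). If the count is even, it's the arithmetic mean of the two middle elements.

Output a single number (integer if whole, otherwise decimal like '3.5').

Answer: 17.5

Derivation:
Step 1: insert 13 -> lo=[13] (size 1, max 13) hi=[] (size 0) -> median=13
Step 2: insert 43 -> lo=[13] (size 1, max 13) hi=[43] (size 1, min 43) -> median=28
Step 3: insert 18 -> lo=[13, 18] (size 2, max 18) hi=[43] (size 1, min 43) -> median=18
Step 4: insert 35 -> lo=[13, 18] (size 2, max 18) hi=[35, 43] (size 2, min 35) -> median=26.5
Step 5: insert 17 -> lo=[13, 17, 18] (size 3, max 18) hi=[35, 43] (size 2, min 35) -> median=18
Step 6: insert 44 -> lo=[13, 17, 18] (size 3, max 18) hi=[35, 43, 44] (size 3, min 35) -> median=26.5
Step 7: insert 3 -> lo=[3, 13, 17, 18] (size 4, max 18) hi=[35, 43, 44] (size 3, min 35) -> median=18
Step 8: insert 14 -> lo=[3, 13, 14, 17] (size 4, max 17) hi=[18, 35, 43, 44] (size 4, min 18) -> median=17.5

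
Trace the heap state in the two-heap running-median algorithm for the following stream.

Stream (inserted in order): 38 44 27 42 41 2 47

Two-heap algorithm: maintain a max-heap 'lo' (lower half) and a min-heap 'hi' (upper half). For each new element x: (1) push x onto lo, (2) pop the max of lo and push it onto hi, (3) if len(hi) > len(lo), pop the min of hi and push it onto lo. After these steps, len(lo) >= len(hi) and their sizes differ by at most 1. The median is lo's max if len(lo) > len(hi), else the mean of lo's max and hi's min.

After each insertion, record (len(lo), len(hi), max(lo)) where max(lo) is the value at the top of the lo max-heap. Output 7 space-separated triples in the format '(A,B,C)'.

Step 1: insert 38 -> lo=[38] hi=[] -> (len(lo)=1, len(hi)=0, max(lo)=38)
Step 2: insert 44 -> lo=[38] hi=[44] -> (len(lo)=1, len(hi)=1, max(lo)=38)
Step 3: insert 27 -> lo=[27, 38] hi=[44] -> (len(lo)=2, len(hi)=1, max(lo)=38)
Step 4: insert 42 -> lo=[27, 38] hi=[42, 44] -> (len(lo)=2, len(hi)=2, max(lo)=38)
Step 5: insert 41 -> lo=[27, 38, 41] hi=[42, 44] -> (len(lo)=3, len(hi)=2, max(lo)=41)
Step 6: insert 2 -> lo=[2, 27, 38] hi=[41, 42, 44] -> (len(lo)=3, len(hi)=3, max(lo)=38)
Step 7: insert 47 -> lo=[2, 27, 38, 41] hi=[42, 44, 47] -> (len(lo)=4, len(hi)=3, max(lo)=41)

Answer: (1,0,38) (1,1,38) (2,1,38) (2,2,38) (3,2,41) (3,3,38) (4,3,41)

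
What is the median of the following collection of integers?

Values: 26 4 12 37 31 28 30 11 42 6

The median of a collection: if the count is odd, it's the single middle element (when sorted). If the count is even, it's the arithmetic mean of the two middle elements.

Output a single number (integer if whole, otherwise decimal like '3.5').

Step 1: insert 26 -> lo=[26] (size 1, max 26) hi=[] (size 0) -> median=26
Step 2: insert 4 -> lo=[4] (size 1, max 4) hi=[26] (size 1, min 26) -> median=15
Step 3: insert 12 -> lo=[4, 12] (size 2, max 12) hi=[26] (size 1, min 26) -> median=12
Step 4: insert 37 -> lo=[4, 12] (size 2, max 12) hi=[26, 37] (size 2, min 26) -> median=19
Step 5: insert 31 -> lo=[4, 12, 26] (size 3, max 26) hi=[31, 37] (size 2, min 31) -> median=26
Step 6: insert 28 -> lo=[4, 12, 26] (size 3, max 26) hi=[28, 31, 37] (size 3, min 28) -> median=27
Step 7: insert 30 -> lo=[4, 12, 26, 28] (size 4, max 28) hi=[30, 31, 37] (size 3, min 30) -> median=28
Step 8: insert 11 -> lo=[4, 11, 12, 26] (size 4, max 26) hi=[28, 30, 31, 37] (size 4, min 28) -> median=27
Step 9: insert 42 -> lo=[4, 11, 12, 26, 28] (size 5, max 28) hi=[30, 31, 37, 42] (size 4, min 30) -> median=28
Step 10: insert 6 -> lo=[4, 6, 11, 12, 26] (size 5, max 26) hi=[28, 30, 31, 37, 42] (size 5, min 28) -> median=27

Answer: 27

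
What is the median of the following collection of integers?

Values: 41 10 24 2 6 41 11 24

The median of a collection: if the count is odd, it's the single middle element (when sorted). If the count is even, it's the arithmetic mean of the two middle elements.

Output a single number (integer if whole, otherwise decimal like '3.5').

Step 1: insert 41 -> lo=[41] (size 1, max 41) hi=[] (size 0) -> median=41
Step 2: insert 10 -> lo=[10] (size 1, max 10) hi=[41] (size 1, min 41) -> median=25.5
Step 3: insert 24 -> lo=[10, 24] (size 2, max 24) hi=[41] (size 1, min 41) -> median=24
Step 4: insert 2 -> lo=[2, 10] (size 2, max 10) hi=[24, 41] (size 2, min 24) -> median=17
Step 5: insert 6 -> lo=[2, 6, 10] (size 3, max 10) hi=[24, 41] (size 2, min 24) -> median=10
Step 6: insert 41 -> lo=[2, 6, 10] (size 3, max 10) hi=[24, 41, 41] (size 3, min 24) -> median=17
Step 7: insert 11 -> lo=[2, 6, 10, 11] (size 4, max 11) hi=[24, 41, 41] (size 3, min 24) -> median=11
Step 8: insert 24 -> lo=[2, 6, 10, 11] (size 4, max 11) hi=[24, 24, 41, 41] (size 4, min 24) -> median=17.5

Answer: 17.5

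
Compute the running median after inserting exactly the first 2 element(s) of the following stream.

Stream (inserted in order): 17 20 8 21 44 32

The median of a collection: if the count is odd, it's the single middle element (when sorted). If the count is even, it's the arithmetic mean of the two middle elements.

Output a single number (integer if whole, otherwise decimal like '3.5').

Answer: 18.5

Derivation:
Step 1: insert 17 -> lo=[17] (size 1, max 17) hi=[] (size 0) -> median=17
Step 2: insert 20 -> lo=[17] (size 1, max 17) hi=[20] (size 1, min 20) -> median=18.5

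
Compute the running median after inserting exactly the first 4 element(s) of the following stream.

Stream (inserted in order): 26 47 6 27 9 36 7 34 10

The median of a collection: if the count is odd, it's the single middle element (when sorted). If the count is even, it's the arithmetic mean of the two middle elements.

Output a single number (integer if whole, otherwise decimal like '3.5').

Answer: 26.5

Derivation:
Step 1: insert 26 -> lo=[26] (size 1, max 26) hi=[] (size 0) -> median=26
Step 2: insert 47 -> lo=[26] (size 1, max 26) hi=[47] (size 1, min 47) -> median=36.5
Step 3: insert 6 -> lo=[6, 26] (size 2, max 26) hi=[47] (size 1, min 47) -> median=26
Step 4: insert 27 -> lo=[6, 26] (size 2, max 26) hi=[27, 47] (size 2, min 27) -> median=26.5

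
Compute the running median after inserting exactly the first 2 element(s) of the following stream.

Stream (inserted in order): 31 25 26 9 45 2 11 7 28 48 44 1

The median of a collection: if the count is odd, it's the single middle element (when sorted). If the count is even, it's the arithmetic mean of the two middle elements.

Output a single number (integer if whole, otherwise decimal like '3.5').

Answer: 28

Derivation:
Step 1: insert 31 -> lo=[31] (size 1, max 31) hi=[] (size 0) -> median=31
Step 2: insert 25 -> lo=[25] (size 1, max 25) hi=[31] (size 1, min 31) -> median=28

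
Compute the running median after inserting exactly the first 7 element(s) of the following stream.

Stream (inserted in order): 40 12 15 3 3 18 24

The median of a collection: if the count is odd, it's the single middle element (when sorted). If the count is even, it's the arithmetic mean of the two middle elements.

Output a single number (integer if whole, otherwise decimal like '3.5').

Step 1: insert 40 -> lo=[40] (size 1, max 40) hi=[] (size 0) -> median=40
Step 2: insert 12 -> lo=[12] (size 1, max 12) hi=[40] (size 1, min 40) -> median=26
Step 3: insert 15 -> lo=[12, 15] (size 2, max 15) hi=[40] (size 1, min 40) -> median=15
Step 4: insert 3 -> lo=[3, 12] (size 2, max 12) hi=[15, 40] (size 2, min 15) -> median=13.5
Step 5: insert 3 -> lo=[3, 3, 12] (size 3, max 12) hi=[15, 40] (size 2, min 15) -> median=12
Step 6: insert 18 -> lo=[3, 3, 12] (size 3, max 12) hi=[15, 18, 40] (size 3, min 15) -> median=13.5
Step 7: insert 24 -> lo=[3, 3, 12, 15] (size 4, max 15) hi=[18, 24, 40] (size 3, min 18) -> median=15

Answer: 15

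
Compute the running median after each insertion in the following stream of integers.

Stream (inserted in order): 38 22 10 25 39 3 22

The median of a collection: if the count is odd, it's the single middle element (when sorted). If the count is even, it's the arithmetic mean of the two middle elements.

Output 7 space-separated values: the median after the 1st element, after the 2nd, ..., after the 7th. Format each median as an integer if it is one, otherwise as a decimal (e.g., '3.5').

Step 1: insert 38 -> lo=[38] (size 1, max 38) hi=[] (size 0) -> median=38
Step 2: insert 22 -> lo=[22] (size 1, max 22) hi=[38] (size 1, min 38) -> median=30
Step 3: insert 10 -> lo=[10, 22] (size 2, max 22) hi=[38] (size 1, min 38) -> median=22
Step 4: insert 25 -> lo=[10, 22] (size 2, max 22) hi=[25, 38] (size 2, min 25) -> median=23.5
Step 5: insert 39 -> lo=[10, 22, 25] (size 3, max 25) hi=[38, 39] (size 2, min 38) -> median=25
Step 6: insert 3 -> lo=[3, 10, 22] (size 3, max 22) hi=[25, 38, 39] (size 3, min 25) -> median=23.5
Step 7: insert 22 -> lo=[3, 10, 22, 22] (size 4, max 22) hi=[25, 38, 39] (size 3, min 25) -> median=22

Answer: 38 30 22 23.5 25 23.5 22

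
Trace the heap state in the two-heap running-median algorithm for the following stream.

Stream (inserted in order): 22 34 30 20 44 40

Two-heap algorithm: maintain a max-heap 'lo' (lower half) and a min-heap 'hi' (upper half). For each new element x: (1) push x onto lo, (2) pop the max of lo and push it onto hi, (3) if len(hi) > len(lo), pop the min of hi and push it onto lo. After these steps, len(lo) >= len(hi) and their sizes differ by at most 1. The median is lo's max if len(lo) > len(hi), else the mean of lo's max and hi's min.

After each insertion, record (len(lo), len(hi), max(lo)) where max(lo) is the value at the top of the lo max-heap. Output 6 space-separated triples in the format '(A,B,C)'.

Answer: (1,0,22) (1,1,22) (2,1,30) (2,2,22) (3,2,30) (3,3,30)

Derivation:
Step 1: insert 22 -> lo=[22] hi=[] -> (len(lo)=1, len(hi)=0, max(lo)=22)
Step 2: insert 34 -> lo=[22] hi=[34] -> (len(lo)=1, len(hi)=1, max(lo)=22)
Step 3: insert 30 -> lo=[22, 30] hi=[34] -> (len(lo)=2, len(hi)=1, max(lo)=30)
Step 4: insert 20 -> lo=[20, 22] hi=[30, 34] -> (len(lo)=2, len(hi)=2, max(lo)=22)
Step 5: insert 44 -> lo=[20, 22, 30] hi=[34, 44] -> (len(lo)=3, len(hi)=2, max(lo)=30)
Step 6: insert 40 -> lo=[20, 22, 30] hi=[34, 40, 44] -> (len(lo)=3, len(hi)=3, max(lo)=30)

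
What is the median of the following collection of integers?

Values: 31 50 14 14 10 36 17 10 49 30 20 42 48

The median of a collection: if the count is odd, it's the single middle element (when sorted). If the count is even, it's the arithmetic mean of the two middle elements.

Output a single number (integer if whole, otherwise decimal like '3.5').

Answer: 30

Derivation:
Step 1: insert 31 -> lo=[31] (size 1, max 31) hi=[] (size 0) -> median=31
Step 2: insert 50 -> lo=[31] (size 1, max 31) hi=[50] (size 1, min 50) -> median=40.5
Step 3: insert 14 -> lo=[14, 31] (size 2, max 31) hi=[50] (size 1, min 50) -> median=31
Step 4: insert 14 -> lo=[14, 14] (size 2, max 14) hi=[31, 50] (size 2, min 31) -> median=22.5
Step 5: insert 10 -> lo=[10, 14, 14] (size 3, max 14) hi=[31, 50] (size 2, min 31) -> median=14
Step 6: insert 36 -> lo=[10, 14, 14] (size 3, max 14) hi=[31, 36, 50] (size 3, min 31) -> median=22.5
Step 7: insert 17 -> lo=[10, 14, 14, 17] (size 4, max 17) hi=[31, 36, 50] (size 3, min 31) -> median=17
Step 8: insert 10 -> lo=[10, 10, 14, 14] (size 4, max 14) hi=[17, 31, 36, 50] (size 4, min 17) -> median=15.5
Step 9: insert 49 -> lo=[10, 10, 14, 14, 17] (size 5, max 17) hi=[31, 36, 49, 50] (size 4, min 31) -> median=17
Step 10: insert 30 -> lo=[10, 10, 14, 14, 17] (size 5, max 17) hi=[30, 31, 36, 49, 50] (size 5, min 30) -> median=23.5
Step 11: insert 20 -> lo=[10, 10, 14, 14, 17, 20] (size 6, max 20) hi=[30, 31, 36, 49, 50] (size 5, min 30) -> median=20
Step 12: insert 42 -> lo=[10, 10, 14, 14, 17, 20] (size 6, max 20) hi=[30, 31, 36, 42, 49, 50] (size 6, min 30) -> median=25
Step 13: insert 48 -> lo=[10, 10, 14, 14, 17, 20, 30] (size 7, max 30) hi=[31, 36, 42, 48, 49, 50] (size 6, min 31) -> median=30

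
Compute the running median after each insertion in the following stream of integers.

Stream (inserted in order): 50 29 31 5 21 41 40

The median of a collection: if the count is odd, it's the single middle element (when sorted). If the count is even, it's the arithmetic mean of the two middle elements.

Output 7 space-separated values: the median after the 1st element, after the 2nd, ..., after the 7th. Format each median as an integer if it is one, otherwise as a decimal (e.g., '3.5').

Answer: 50 39.5 31 30 29 30 31

Derivation:
Step 1: insert 50 -> lo=[50] (size 1, max 50) hi=[] (size 0) -> median=50
Step 2: insert 29 -> lo=[29] (size 1, max 29) hi=[50] (size 1, min 50) -> median=39.5
Step 3: insert 31 -> lo=[29, 31] (size 2, max 31) hi=[50] (size 1, min 50) -> median=31
Step 4: insert 5 -> lo=[5, 29] (size 2, max 29) hi=[31, 50] (size 2, min 31) -> median=30
Step 5: insert 21 -> lo=[5, 21, 29] (size 3, max 29) hi=[31, 50] (size 2, min 31) -> median=29
Step 6: insert 41 -> lo=[5, 21, 29] (size 3, max 29) hi=[31, 41, 50] (size 3, min 31) -> median=30
Step 7: insert 40 -> lo=[5, 21, 29, 31] (size 4, max 31) hi=[40, 41, 50] (size 3, min 40) -> median=31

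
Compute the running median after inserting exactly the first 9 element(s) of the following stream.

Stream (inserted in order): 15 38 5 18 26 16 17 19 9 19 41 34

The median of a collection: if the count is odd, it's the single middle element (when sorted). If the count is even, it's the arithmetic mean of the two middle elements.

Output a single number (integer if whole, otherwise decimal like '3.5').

Answer: 17

Derivation:
Step 1: insert 15 -> lo=[15] (size 1, max 15) hi=[] (size 0) -> median=15
Step 2: insert 38 -> lo=[15] (size 1, max 15) hi=[38] (size 1, min 38) -> median=26.5
Step 3: insert 5 -> lo=[5, 15] (size 2, max 15) hi=[38] (size 1, min 38) -> median=15
Step 4: insert 18 -> lo=[5, 15] (size 2, max 15) hi=[18, 38] (size 2, min 18) -> median=16.5
Step 5: insert 26 -> lo=[5, 15, 18] (size 3, max 18) hi=[26, 38] (size 2, min 26) -> median=18
Step 6: insert 16 -> lo=[5, 15, 16] (size 3, max 16) hi=[18, 26, 38] (size 3, min 18) -> median=17
Step 7: insert 17 -> lo=[5, 15, 16, 17] (size 4, max 17) hi=[18, 26, 38] (size 3, min 18) -> median=17
Step 8: insert 19 -> lo=[5, 15, 16, 17] (size 4, max 17) hi=[18, 19, 26, 38] (size 4, min 18) -> median=17.5
Step 9: insert 9 -> lo=[5, 9, 15, 16, 17] (size 5, max 17) hi=[18, 19, 26, 38] (size 4, min 18) -> median=17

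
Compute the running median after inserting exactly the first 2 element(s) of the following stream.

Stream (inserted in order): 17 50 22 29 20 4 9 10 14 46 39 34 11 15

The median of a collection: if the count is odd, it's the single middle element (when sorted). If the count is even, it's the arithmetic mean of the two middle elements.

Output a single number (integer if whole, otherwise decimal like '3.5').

Answer: 33.5

Derivation:
Step 1: insert 17 -> lo=[17] (size 1, max 17) hi=[] (size 0) -> median=17
Step 2: insert 50 -> lo=[17] (size 1, max 17) hi=[50] (size 1, min 50) -> median=33.5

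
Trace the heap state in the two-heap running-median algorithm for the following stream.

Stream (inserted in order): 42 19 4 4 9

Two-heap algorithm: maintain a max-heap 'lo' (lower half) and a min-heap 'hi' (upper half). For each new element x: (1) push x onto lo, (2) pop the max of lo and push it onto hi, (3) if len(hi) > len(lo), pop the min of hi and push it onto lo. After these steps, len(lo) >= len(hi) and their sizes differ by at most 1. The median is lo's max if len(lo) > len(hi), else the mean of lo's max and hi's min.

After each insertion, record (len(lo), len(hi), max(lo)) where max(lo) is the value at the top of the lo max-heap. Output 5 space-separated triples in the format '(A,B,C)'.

Step 1: insert 42 -> lo=[42] hi=[] -> (len(lo)=1, len(hi)=0, max(lo)=42)
Step 2: insert 19 -> lo=[19] hi=[42] -> (len(lo)=1, len(hi)=1, max(lo)=19)
Step 3: insert 4 -> lo=[4, 19] hi=[42] -> (len(lo)=2, len(hi)=1, max(lo)=19)
Step 4: insert 4 -> lo=[4, 4] hi=[19, 42] -> (len(lo)=2, len(hi)=2, max(lo)=4)
Step 5: insert 9 -> lo=[4, 4, 9] hi=[19, 42] -> (len(lo)=3, len(hi)=2, max(lo)=9)

Answer: (1,0,42) (1,1,19) (2,1,19) (2,2,4) (3,2,9)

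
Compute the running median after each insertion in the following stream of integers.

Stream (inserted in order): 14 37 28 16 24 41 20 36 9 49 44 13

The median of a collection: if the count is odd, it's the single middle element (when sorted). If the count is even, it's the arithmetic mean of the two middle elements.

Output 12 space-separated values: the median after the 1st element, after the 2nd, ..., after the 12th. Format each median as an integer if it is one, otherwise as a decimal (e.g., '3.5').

Step 1: insert 14 -> lo=[14] (size 1, max 14) hi=[] (size 0) -> median=14
Step 2: insert 37 -> lo=[14] (size 1, max 14) hi=[37] (size 1, min 37) -> median=25.5
Step 3: insert 28 -> lo=[14, 28] (size 2, max 28) hi=[37] (size 1, min 37) -> median=28
Step 4: insert 16 -> lo=[14, 16] (size 2, max 16) hi=[28, 37] (size 2, min 28) -> median=22
Step 5: insert 24 -> lo=[14, 16, 24] (size 3, max 24) hi=[28, 37] (size 2, min 28) -> median=24
Step 6: insert 41 -> lo=[14, 16, 24] (size 3, max 24) hi=[28, 37, 41] (size 3, min 28) -> median=26
Step 7: insert 20 -> lo=[14, 16, 20, 24] (size 4, max 24) hi=[28, 37, 41] (size 3, min 28) -> median=24
Step 8: insert 36 -> lo=[14, 16, 20, 24] (size 4, max 24) hi=[28, 36, 37, 41] (size 4, min 28) -> median=26
Step 9: insert 9 -> lo=[9, 14, 16, 20, 24] (size 5, max 24) hi=[28, 36, 37, 41] (size 4, min 28) -> median=24
Step 10: insert 49 -> lo=[9, 14, 16, 20, 24] (size 5, max 24) hi=[28, 36, 37, 41, 49] (size 5, min 28) -> median=26
Step 11: insert 44 -> lo=[9, 14, 16, 20, 24, 28] (size 6, max 28) hi=[36, 37, 41, 44, 49] (size 5, min 36) -> median=28
Step 12: insert 13 -> lo=[9, 13, 14, 16, 20, 24] (size 6, max 24) hi=[28, 36, 37, 41, 44, 49] (size 6, min 28) -> median=26

Answer: 14 25.5 28 22 24 26 24 26 24 26 28 26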